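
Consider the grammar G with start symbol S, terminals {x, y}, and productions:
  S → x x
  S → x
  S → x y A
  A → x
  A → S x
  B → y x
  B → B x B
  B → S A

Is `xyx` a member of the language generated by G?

yes

S ⇒ xyA ⇒ xyx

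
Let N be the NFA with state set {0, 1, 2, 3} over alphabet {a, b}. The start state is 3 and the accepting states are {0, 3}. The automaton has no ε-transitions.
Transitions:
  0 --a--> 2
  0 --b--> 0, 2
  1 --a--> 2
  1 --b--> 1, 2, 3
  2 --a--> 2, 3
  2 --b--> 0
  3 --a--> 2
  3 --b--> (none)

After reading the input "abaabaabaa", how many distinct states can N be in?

Start: {3}
read a: {2}
read b: {0}
read a: {2}
read a: {2, 3}
read b: {0}
read a: {2}
read a: {2, 3}
read b: {0}
read a: {2}
read a: {2, 3}
Final reachable set {2, 3} has 2 states.

2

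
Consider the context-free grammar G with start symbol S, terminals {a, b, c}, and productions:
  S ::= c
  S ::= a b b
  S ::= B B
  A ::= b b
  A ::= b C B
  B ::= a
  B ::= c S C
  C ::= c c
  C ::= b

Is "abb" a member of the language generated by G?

S ⇒ abb

yes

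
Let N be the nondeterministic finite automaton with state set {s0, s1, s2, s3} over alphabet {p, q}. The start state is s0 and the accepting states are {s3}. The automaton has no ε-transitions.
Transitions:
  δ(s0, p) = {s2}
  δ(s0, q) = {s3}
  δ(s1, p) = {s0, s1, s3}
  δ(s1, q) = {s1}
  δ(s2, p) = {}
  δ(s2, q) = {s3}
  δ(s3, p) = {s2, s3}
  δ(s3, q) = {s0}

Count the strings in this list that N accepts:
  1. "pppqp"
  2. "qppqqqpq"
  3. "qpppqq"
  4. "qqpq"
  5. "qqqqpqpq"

4

"pppqp": rejected
"qppqqqpq": accepted
"qpppqq": accepted
"qqpq": accepted
"qqqqpqpq": accepted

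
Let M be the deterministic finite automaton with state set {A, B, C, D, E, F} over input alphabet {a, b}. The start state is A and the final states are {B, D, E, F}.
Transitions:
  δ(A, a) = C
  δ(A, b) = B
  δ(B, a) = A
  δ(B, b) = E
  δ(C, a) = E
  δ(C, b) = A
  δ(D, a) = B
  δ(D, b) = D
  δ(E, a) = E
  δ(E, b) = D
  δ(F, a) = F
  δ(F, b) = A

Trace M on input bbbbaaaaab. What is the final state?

D

A --b--> B
B --b--> E
E --b--> D
D --b--> D
D --a--> B
B --a--> A
A --a--> C
C --a--> E
E --a--> E
E --b--> D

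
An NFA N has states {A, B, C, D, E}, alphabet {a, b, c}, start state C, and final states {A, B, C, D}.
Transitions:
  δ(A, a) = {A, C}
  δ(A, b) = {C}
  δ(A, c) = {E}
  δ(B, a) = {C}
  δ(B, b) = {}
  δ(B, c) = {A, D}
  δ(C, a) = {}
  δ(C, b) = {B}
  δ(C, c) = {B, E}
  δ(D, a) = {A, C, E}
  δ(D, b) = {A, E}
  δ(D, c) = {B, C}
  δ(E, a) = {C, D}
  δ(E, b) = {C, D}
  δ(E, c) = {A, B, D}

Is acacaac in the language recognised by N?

Start: {C}
read a: {}
The reachable set is empty and stays empty for the remaining 6 symbols.
Reachable ∩ accepting = {} — empty.

rejected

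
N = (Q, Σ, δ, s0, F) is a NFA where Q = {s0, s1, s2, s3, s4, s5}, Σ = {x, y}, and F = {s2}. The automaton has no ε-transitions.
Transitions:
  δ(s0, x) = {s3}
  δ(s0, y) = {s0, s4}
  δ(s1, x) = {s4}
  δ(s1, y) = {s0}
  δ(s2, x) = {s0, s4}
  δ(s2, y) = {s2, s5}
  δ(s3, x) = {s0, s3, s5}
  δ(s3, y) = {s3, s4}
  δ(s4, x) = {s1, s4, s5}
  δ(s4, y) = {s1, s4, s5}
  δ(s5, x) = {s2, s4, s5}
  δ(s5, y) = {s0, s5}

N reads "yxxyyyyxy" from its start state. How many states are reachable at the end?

Start: {s0}
read y: {s0, s4}
read x: {s1, s3, s4, s5}
read x: {s0, s1, s2, s3, s4, s5}
read y: {s0, s1, s2, s3, s4, s5}
read y: {s0, s1, s2, s3, s4, s5}
read y: {s0, s1, s2, s3, s4, s5}
read y: {s0, s1, s2, s3, s4, s5}
read x: {s0, s1, s2, s3, s4, s5}
read y: {s0, s1, s2, s3, s4, s5}
Final reachable set {s0, s1, s2, s3, s4, s5} has 6 states.

6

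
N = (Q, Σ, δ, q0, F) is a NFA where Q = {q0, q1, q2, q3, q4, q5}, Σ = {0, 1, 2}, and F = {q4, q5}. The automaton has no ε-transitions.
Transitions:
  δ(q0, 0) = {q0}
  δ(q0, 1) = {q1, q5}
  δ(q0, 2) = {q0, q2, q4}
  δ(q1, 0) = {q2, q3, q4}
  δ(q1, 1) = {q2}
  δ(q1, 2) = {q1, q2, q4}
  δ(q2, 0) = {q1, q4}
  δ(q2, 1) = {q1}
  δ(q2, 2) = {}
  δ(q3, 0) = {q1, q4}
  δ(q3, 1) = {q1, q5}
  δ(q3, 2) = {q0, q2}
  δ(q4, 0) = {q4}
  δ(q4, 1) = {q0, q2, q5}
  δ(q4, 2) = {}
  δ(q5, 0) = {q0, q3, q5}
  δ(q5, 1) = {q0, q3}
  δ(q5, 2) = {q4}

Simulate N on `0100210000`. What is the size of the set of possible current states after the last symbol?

Start: {q0}
read 0: {q0}
read 1: {q1, q5}
read 0: {q0, q2, q3, q4, q5}
read 0: {q0, q1, q3, q4, q5}
read 2: {q0, q1, q2, q4}
read 1: {q0, q1, q2, q5}
read 0: {q0, q1, q2, q3, q4, q5}
read 0: {q0, q1, q2, q3, q4, q5}
read 0: {q0, q1, q2, q3, q4, q5}
read 0: {q0, q1, q2, q3, q4, q5}
Final reachable set {q0, q1, q2, q3, q4, q5} has 6 states.

6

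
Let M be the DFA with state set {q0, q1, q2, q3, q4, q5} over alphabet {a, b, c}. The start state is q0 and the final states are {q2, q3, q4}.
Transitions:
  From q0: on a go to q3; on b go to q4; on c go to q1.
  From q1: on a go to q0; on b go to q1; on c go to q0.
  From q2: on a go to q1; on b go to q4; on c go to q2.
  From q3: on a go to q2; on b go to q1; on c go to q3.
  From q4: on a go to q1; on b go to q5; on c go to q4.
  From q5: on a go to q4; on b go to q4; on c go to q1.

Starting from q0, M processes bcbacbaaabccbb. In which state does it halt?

q0 --b--> q4
q4 --c--> q4
q4 --b--> q5
q5 --a--> q4
q4 --c--> q4
q4 --b--> q5
q5 --a--> q4
q4 --a--> q1
q1 --a--> q0
q0 --b--> q4
q4 --c--> q4
q4 --c--> q4
q4 --b--> q5
q5 --b--> q4

q4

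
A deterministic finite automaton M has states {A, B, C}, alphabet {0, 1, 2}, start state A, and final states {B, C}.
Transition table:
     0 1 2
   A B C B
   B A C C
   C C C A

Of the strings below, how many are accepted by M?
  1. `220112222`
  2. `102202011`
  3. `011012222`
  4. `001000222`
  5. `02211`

3

`220112222`: rejected
`102202011`: accepted
`011012222`: rejected
`001000222`: accepted
`02211`: accepted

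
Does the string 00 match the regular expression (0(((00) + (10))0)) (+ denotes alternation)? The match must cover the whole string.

No split of 00 into u·v has 0 matching u and (((00)+(10))0) matching v.

no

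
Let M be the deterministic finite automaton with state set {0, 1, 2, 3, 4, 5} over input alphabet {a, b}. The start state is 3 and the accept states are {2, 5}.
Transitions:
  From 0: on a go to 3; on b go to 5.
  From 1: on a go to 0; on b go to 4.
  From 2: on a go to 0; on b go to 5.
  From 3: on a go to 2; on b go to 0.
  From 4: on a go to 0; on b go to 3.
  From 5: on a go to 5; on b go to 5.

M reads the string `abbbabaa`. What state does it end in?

5

3 --a--> 2
2 --b--> 5
5 --b--> 5
5 --b--> 5
5 --a--> 5
5 --b--> 5
5 --a--> 5
5 --a--> 5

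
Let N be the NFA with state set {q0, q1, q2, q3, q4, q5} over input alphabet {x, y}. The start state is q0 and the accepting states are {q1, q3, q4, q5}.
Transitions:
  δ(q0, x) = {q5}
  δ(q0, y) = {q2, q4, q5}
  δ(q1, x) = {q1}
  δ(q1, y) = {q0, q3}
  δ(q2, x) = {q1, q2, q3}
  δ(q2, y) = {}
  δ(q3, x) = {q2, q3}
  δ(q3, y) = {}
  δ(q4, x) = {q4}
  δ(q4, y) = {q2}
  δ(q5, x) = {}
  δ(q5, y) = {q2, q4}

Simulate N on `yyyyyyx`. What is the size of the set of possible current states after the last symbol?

Start: {q0}
read y: {q2, q4, q5}
read y: {q2, q4}
read y: {q2}
read y: {}
The reachable set is empty and stays empty for the remaining 3 symbols.
Final reachable set {} has 0 states.

0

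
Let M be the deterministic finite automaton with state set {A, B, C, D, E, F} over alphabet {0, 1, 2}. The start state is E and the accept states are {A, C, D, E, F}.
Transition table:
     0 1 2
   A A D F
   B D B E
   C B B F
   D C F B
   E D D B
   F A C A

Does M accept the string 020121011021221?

E --0--> D
D --2--> B
B --0--> D
D --1--> F
F --2--> A
A --1--> D
D --0--> C
C --1--> B
B --1--> B
B --0--> D
D --2--> B
B --1--> B
B --2--> E
E --2--> B
B --1--> B
End in state B, which is not an accepting state.

rejected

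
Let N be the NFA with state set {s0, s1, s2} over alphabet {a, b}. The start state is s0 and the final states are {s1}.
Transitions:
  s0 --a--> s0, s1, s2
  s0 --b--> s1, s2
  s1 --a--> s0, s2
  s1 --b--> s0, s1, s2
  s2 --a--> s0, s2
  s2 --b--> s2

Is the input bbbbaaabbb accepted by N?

Start: {s0}
read b: {s1, s2}
read b: {s0, s1, s2}
read b: {s0, s1, s2}
read b: {s0, s1, s2}
read a: {s0, s1, s2}
read a: {s0, s1, s2}
read a: {s0, s1, s2}
read b: {s0, s1, s2}
read b: {s0, s1, s2}
read b: {s0, s1, s2}
Reachable ∩ accepting = {s1} — nonempty.

accepted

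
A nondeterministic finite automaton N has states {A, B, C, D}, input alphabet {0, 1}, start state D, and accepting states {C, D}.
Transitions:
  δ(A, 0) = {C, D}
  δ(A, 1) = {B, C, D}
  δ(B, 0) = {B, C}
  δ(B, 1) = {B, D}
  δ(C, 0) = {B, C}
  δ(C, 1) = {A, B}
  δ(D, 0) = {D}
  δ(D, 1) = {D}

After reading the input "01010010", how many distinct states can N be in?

1

Start: {D}
read 0: {D}
read 1: {D}
read 0: {D}
read 1: {D}
read 0: {D}
read 0: {D}
read 1: {D}
read 0: {D}
Final reachable set {D} has 1 state.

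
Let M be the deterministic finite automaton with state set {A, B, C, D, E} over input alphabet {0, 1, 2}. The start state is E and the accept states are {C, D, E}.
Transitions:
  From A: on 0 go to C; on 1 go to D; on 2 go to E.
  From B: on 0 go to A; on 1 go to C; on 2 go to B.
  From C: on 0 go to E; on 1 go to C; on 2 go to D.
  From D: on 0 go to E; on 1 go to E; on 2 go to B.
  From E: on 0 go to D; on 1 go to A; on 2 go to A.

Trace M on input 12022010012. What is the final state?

A

E --1--> A
A --2--> E
E --0--> D
D --2--> B
B --2--> B
B --0--> A
A --1--> D
D --0--> E
E --0--> D
D --1--> E
E --2--> A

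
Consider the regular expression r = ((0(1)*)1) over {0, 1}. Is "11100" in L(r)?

no

No split of 11100 into u·v has (0(1)*) matching u and 1 matching v.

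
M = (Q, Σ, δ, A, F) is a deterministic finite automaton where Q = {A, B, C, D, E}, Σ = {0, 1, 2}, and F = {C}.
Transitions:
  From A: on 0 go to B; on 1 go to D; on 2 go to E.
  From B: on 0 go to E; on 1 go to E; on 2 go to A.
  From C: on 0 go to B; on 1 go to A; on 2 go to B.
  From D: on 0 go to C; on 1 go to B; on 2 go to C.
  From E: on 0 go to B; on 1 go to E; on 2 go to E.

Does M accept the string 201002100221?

rejected

A --2--> E
E --0--> B
B --1--> E
E --0--> B
B --0--> E
E --2--> E
E --1--> E
E --0--> B
B --0--> E
E --2--> E
E --2--> E
E --1--> E
End in state E, which is not an accepting state.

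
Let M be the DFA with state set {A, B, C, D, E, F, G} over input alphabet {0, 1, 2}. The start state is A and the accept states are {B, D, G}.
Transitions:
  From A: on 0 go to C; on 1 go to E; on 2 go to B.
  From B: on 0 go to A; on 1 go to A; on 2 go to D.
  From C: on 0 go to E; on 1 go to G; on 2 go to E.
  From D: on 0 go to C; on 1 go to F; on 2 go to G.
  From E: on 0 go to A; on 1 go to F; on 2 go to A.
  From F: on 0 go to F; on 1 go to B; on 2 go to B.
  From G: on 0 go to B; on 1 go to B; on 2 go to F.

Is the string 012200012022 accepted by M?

accepted

A --0--> C
C --1--> G
G --2--> F
F --2--> B
B --0--> A
A --0--> C
C --0--> E
E --1--> F
F --2--> B
B --0--> A
A --2--> B
B --2--> D
End in state D, which is an accepting state.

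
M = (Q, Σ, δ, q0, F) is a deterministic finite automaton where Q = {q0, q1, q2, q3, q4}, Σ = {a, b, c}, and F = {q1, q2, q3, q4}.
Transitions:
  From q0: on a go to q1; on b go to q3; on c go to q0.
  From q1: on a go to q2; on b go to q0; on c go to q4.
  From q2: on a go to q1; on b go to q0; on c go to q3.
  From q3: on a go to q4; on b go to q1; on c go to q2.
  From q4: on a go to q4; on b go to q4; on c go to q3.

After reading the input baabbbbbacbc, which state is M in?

q0 --b--> q3
q3 --a--> q4
q4 --a--> q4
q4 --b--> q4
q4 --b--> q4
q4 --b--> q4
q4 --b--> q4
q4 --b--> q4
q4 --a--> q4
q4 --c--> q3
q3 --b--> q1
q1 --c--> q4

q4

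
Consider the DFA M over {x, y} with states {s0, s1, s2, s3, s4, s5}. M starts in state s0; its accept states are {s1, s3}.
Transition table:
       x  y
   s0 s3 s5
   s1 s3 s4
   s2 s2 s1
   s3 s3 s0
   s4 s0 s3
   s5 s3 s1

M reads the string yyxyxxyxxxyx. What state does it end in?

s3

s0 --y--> s5
s5 --y--> s1
s1 --x--> s3
s3 --y--> s0
s0 --x--> s3
s3 --x--> s3
s3 --y--> s0
s0 --x--> s3
s3 --x--> s3
s3 --x--> s3
s3 --y--> s0
s0 --x--> s3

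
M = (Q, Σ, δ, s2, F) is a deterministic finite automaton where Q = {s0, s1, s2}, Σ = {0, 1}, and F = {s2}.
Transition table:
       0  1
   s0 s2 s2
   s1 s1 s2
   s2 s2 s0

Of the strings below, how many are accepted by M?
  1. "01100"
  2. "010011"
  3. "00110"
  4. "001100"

4

"01100": accepted
"010011": accepted
"00110": accepted
"001100": accepted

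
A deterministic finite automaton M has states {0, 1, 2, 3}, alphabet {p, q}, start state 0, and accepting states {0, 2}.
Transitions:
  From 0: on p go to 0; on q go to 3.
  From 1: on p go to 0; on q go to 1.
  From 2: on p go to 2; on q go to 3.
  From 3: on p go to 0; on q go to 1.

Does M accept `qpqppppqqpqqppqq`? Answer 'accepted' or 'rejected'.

0 --q--> 3
3 --p--> 0
0 --q--> 3
3 --p--> 0
0 --p--> 0
0 --p--> 0
0 --p--> 0
0 --q--> 3
3 --q--> 1
1 --p--> 0
0 --q--> 3
3 --q--> 1
1 --p--> 0
0 --p--> 0
0 --q--> 3
3 --q--> 1
End in state 1, which is not an accepting state.

rejected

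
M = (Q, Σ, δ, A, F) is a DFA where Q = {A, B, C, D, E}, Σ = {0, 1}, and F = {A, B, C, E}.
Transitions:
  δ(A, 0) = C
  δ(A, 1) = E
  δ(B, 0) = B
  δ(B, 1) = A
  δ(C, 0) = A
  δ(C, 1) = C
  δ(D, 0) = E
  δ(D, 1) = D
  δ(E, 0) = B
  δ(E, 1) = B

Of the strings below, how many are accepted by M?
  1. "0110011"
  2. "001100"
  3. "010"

3

"0110011": accepted
"001100": accepted
"010": accepted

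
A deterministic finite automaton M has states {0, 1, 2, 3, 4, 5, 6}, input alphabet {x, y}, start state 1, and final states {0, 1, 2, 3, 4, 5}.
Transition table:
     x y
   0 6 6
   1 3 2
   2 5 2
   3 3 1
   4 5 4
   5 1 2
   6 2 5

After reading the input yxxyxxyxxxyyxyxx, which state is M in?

1

1 --y--> 2
2 --x--> 5
5 --x--> 1
1 --y--> 2
2 --x--> 5
5 --x--> 1
1 --y--> 2
2 --x--> 5
5 --x--> 1
1 --x--> 3
3 --y--> 1
1 --y--> 2
2 --x--> 5
5 --y--> 2
2 --x--> 5
5 --x--> 1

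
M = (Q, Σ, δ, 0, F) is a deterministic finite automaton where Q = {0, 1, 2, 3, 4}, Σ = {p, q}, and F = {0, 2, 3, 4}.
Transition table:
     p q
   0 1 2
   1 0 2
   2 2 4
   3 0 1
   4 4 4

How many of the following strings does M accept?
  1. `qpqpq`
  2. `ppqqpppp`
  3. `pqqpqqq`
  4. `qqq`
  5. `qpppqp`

`qpqpq`: accepted
`ppqqpppp`: accepted
`pqqpqqq`: accepted
`qqq`: accepted
`qpppqp`: accepted

5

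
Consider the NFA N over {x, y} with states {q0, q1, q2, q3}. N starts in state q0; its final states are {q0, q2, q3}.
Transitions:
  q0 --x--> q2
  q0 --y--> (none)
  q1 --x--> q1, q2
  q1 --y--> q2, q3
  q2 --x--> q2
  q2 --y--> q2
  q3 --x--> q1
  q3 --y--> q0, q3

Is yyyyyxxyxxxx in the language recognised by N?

rejected

Start: {q0}
read y: {}
The reachable set is empty and stays empty for the remaining 11 symbols.
Reachable ∩ accepting = {} — empty.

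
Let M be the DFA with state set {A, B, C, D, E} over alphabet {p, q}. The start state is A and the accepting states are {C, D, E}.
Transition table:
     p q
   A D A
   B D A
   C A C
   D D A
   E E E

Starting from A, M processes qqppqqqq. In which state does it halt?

A

A --q--> A
A --q--> A
A --p--> D
D --p--> D
D --q--> A
A --q--> A
A --q--> A
A --q--> A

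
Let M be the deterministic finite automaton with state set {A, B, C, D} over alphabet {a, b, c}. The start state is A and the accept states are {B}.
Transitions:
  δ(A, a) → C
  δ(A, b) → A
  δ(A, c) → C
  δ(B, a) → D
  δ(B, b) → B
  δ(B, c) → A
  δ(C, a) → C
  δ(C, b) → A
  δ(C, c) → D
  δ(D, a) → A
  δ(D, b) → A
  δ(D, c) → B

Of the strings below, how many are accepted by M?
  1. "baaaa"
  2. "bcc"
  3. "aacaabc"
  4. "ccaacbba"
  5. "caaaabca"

"baaaa": rejected
"bcc": rejected
"aacaabc": rejected
"ccaacbba": rejected
"caaaabca": rejected

0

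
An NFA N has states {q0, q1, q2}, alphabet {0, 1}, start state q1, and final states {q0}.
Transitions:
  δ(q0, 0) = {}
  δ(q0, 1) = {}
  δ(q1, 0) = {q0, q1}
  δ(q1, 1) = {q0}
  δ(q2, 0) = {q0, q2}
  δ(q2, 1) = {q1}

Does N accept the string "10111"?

Start: {q1}
read 1: {q0}
read 0: {}
The reachable set is empty and stays empty for the remaining 3 symbols.
Reachable ∩ accepting = {} — empty.

rejected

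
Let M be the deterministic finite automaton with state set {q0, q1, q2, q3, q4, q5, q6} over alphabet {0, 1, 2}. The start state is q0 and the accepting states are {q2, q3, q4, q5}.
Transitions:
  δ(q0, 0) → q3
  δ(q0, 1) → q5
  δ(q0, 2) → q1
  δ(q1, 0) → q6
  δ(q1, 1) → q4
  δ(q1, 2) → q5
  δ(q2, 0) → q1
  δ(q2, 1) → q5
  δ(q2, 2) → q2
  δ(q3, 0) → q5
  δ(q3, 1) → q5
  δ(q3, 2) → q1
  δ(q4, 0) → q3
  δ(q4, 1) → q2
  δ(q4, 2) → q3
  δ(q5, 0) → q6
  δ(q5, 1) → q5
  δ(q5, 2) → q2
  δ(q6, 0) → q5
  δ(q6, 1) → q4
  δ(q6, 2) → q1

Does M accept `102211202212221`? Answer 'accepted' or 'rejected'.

accepted

q0 --1--> q5
q5 --0--> q6
q6 --2--> q1
q1 --2--> q5
q5 --1--> q5
q5 --1--> q5
q5 --2--> q2
q2 --0--> q1
q1 --2--> q5
q5 --2--> q2
q2 --1--> q5
q5 --2--> q2
q2 --2--> q2
q2 --2--> q2
q2 --1--> q5
End in state q5, which is an accepting state.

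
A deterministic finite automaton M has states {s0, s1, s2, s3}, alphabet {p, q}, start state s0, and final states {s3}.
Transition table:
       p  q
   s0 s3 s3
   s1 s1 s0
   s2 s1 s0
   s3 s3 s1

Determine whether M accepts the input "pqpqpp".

s0 --p--> s3
s3 --q--> s1
s1 --p--> s1
s1 --q--> s0
s0 --p--> s3
s3 --p--> s3
End in state s3, which is an accepting state.

accepted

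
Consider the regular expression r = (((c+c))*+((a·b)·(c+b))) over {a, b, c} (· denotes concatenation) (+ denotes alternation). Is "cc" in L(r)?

The left alternative ((c+c))* matches cc.

yes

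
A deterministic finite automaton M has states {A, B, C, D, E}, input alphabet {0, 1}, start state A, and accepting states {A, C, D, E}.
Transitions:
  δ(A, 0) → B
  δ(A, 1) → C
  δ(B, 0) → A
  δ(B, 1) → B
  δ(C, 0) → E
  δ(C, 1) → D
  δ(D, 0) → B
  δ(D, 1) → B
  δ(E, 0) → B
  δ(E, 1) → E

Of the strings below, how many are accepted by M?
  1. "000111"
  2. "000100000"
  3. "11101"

"000111": rejected
"000100000": accepted
"11101": accepted

2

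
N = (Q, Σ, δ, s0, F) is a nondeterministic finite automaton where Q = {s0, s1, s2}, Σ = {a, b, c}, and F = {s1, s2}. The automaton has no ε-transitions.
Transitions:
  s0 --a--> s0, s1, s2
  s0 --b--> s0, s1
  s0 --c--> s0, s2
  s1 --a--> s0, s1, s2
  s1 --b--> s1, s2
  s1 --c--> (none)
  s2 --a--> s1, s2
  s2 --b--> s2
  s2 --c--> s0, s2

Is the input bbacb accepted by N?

accepted

Start: {s0}
read b: {s0, s1}
read b: {s0, s1, s2}
read a: {s0, s1, s2}
read c: {s0, s2}
read b: {s0, s1, s2}
Reachable ∩ accepting = {s1, s2} — nonempty.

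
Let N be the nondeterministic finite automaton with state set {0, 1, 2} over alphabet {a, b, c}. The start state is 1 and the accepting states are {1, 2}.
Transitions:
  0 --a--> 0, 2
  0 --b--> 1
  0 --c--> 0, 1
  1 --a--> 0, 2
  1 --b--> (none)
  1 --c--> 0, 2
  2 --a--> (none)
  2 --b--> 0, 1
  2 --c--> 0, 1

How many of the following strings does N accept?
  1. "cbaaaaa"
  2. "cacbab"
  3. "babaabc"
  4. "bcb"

"cbaaaaa": accepted
"cacbab": accepted
"babaabc": rejected
"bcb": rejected

2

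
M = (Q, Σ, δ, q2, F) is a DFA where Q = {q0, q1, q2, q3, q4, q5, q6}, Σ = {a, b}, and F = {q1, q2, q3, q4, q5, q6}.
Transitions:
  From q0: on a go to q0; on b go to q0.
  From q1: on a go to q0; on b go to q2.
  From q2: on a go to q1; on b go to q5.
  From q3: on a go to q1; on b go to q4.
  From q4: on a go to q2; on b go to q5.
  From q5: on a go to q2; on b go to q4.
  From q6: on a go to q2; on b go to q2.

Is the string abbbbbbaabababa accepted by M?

accepted

q2 --a--> q1
q1 --b--> q2
q2 --b--> q5
q5 --b--> q4
q4 --b--> q5
q5 --b--> q4
q4 --b--> q5
q5 --a--> q2
q2 --a--> q1
q1 --b--> q2
q2 --a--> q1
q1 --b--> q2
q2 --a--> q1
q1 --b--> q2
q2 --a--> q1
End in state q1, which is an accepting state.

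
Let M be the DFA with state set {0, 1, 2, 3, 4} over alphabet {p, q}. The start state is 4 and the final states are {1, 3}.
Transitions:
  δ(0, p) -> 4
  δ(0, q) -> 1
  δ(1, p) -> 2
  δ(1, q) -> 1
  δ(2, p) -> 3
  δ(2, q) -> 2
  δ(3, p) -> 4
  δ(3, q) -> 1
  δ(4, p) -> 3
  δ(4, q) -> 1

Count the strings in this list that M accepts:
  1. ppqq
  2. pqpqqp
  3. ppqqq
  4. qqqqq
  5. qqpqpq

ppqq: accepted
pqpqqp: accepted
ppqqq: accepted
qqqqq: accepted
qqpqpq: accepted

5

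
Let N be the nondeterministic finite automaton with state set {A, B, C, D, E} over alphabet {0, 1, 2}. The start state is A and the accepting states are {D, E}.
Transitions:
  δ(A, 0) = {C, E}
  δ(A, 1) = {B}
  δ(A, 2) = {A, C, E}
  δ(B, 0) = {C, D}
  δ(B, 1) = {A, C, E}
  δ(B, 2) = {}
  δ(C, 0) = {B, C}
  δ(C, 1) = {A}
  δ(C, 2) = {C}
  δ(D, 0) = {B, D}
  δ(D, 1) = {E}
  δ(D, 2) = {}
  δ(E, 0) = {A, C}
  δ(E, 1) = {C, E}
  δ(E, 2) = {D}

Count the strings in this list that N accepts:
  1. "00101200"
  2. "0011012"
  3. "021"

3

"00101200": accepted
"0011012": accepted
"021": accepted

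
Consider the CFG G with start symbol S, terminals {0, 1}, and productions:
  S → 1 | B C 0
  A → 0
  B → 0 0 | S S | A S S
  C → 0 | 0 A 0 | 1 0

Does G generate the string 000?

no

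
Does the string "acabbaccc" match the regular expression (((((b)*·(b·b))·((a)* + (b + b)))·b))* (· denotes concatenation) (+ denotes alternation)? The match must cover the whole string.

acabbaccc cannot be split into zero or more pieces each matching ((((b)*·(b·b))·((a)*+(b+b)))·b).

no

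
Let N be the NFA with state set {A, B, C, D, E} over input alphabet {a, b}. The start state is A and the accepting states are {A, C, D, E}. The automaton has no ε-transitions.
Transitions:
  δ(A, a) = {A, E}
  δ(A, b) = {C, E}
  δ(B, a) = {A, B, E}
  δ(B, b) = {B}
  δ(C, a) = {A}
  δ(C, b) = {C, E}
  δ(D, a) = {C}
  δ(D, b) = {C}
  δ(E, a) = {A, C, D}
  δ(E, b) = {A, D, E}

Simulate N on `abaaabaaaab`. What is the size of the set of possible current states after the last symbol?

4

Start: {A}
read a: {A, E}
read b: {A, C, D, E}
read a: {A, C, D, E}
read a: {A, C, D, E}
read a: {A, C, D, E}
read b: {A, C, D, E}
read a: {A, C, D, E}
read a: {A, C, D, E}
read a: {A, C, D, E}
read a: {A, C, D, E}
read b: {A, C, D, E}
Final reachable set {A, C, D, E} has 4 states.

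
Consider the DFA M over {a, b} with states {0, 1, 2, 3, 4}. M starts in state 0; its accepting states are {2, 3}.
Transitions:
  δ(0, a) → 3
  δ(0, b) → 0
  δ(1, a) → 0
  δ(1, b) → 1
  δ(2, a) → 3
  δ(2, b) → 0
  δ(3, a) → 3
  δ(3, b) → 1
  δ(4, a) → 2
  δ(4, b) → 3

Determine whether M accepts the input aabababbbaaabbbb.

0 --a--> 3
3 --a--> 3
3 --b--> 1
1 --a--> 0
0 --b--> 0
0 --a--> 3
3 --b--> 1
1 --b--> 1
1 --b--> 1
1 --a--> 0
0 --a--> 3
3 --a--> 3
3 --b--> 1
1 --b--> 1
1 --b--> 1
1 --b--> 1
End in state 1, which is not an accepting state.

rejected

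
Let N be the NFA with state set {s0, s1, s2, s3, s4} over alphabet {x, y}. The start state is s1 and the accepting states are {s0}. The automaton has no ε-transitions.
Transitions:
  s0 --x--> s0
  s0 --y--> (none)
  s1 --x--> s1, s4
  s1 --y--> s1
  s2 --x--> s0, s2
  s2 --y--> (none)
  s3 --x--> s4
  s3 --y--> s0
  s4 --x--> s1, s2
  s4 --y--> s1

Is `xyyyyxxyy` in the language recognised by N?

rejected

Start: {s1}
read x: {s1, s4}
read y: {s1}
read y: {s1}
read y: {s1}
read y: {s1}
read x: {s1, s4}
read x: {s1, s2, s4}
read y: {s1}
read y: {s1}
Reachable ∩ accepting = {} — empty.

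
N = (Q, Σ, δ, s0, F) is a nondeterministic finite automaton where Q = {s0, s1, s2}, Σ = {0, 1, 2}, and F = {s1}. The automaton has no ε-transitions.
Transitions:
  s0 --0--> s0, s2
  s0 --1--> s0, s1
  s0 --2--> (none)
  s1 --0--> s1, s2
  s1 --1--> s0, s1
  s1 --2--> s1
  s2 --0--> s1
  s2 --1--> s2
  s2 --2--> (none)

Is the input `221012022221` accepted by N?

rejected

Start: {s0}
read 2: {}
The reachable set is empty and stays empty for the remaining 11 symbols.
Reachable ∩ accepting = {} — empty.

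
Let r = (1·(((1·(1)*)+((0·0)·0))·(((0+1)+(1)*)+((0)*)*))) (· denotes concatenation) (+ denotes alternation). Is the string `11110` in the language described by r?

Split as 1·1110: 1 matches 1 and (((1·(1)*)+((0·0)·0))·(((0+1)+(1)*)+((0)*)*)) matches 1110.

yes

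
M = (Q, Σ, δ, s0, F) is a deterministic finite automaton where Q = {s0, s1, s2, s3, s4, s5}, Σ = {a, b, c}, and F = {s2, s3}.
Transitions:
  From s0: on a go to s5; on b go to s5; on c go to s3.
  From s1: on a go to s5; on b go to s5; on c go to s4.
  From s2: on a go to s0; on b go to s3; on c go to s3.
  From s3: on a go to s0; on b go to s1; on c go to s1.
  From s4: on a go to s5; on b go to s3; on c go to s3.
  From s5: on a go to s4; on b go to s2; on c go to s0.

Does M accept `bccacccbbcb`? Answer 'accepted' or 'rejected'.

s0 --b--> s5
s5 --c--> s0
s0 --c--> s3
s3 --a--> s0
s0 --c--> s3
s3 --c--> s1
s1 --c--> s4
s4 --b--> s3
s3 --b--> s1
s1 --c--> s4
s4 --b--> s3
End in state s3, which is an accepting state.

accepted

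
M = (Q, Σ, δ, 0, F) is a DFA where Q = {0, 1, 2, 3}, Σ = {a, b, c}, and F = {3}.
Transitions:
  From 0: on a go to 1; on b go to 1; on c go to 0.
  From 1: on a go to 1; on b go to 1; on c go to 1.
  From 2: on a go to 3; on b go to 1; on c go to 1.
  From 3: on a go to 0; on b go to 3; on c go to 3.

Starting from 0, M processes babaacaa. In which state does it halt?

0 --b--> 1
1 --a--> 1
1 --b--> 1
1 --a--> 1
1 --a--> 1
1 --c--> 1
1 --a--> 1
1 --a--> 1

1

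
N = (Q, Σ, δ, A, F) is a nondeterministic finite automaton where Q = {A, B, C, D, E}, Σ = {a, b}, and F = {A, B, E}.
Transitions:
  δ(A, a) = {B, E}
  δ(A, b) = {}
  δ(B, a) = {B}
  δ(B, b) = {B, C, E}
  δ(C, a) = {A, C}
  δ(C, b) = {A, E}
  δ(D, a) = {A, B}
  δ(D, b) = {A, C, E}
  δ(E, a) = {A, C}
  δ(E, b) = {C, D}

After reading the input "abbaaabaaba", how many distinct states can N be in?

Start: {A}
read a: {B, E}
read b: {B, C, D, E}
read b: {A, B, C, D, E}
read a: {A, B, C, E}
read a: {A, B, C, E}
read a: {A, B, C, E}
read b: {A, B, C, D, E}
read a: {A, B, C, E}
read a: {A, B, C, E}
read b: {A, B, C, D, E}
read a: {A, B, C, E}
Final reachable set {A, B, C, E} has 4 states.

4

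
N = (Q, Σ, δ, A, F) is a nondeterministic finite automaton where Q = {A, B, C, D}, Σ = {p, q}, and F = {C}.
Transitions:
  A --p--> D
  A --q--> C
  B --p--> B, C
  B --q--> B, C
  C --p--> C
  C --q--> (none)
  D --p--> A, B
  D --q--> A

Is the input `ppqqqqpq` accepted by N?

Start: {A}
read p: {D}
read p: {A, B}
read q: {B, C}
read q: {B, C}
read q: {B, C}
read q: {B, C}
read p: {B, C}
read q: {B, C}
Reachable ∩ accepting = {C} — nonempty.

accepted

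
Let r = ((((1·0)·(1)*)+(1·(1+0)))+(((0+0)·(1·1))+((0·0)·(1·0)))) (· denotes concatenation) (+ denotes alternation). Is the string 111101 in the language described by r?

Neither (((1·0)·(1)*)+(1·(1+0))) nor (((0+0)·(1·1))+((0·0)·(1·0))) matches 111101.

no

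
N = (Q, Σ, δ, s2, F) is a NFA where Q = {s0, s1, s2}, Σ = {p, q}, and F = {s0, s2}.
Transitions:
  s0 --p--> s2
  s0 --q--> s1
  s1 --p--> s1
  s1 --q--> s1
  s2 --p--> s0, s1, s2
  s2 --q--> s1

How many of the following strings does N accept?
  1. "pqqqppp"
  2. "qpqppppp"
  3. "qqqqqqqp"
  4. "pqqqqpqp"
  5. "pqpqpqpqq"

0

"pqqqppp": rejected
"qpqppppp": rejected
"qqqqqqqp": rejected
"pqqqqpqp": rejected
"pqpqpqpqq": rejected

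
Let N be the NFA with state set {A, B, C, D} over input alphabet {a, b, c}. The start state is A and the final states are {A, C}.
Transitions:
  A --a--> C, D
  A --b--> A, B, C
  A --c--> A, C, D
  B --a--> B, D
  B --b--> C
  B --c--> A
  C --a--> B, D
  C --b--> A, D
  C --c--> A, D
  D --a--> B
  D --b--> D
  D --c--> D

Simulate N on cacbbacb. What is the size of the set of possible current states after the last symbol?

Start: {A}
read c: {A, C, D}
read a: {B, C, D}
read c: {A, D}
read b: {A, B, C, D}
read b: {A, B, C, D}
read a: {B, C, D}
read c: {A, D}
read b: {A, B, C, D}
Final reachable set {A, B, C, D} has 4 states.

4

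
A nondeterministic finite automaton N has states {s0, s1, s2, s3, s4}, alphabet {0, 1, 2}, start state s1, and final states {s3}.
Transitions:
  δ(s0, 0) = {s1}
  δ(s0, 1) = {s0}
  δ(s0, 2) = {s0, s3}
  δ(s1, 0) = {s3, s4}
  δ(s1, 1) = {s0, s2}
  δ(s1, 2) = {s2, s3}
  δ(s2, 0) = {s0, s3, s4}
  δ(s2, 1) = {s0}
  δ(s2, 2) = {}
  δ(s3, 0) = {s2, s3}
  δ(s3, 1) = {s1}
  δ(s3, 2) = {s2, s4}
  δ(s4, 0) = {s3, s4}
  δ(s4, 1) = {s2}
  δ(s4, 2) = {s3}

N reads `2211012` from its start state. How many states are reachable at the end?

Start: {s1}
read 2: {s2, s3}
read 2: {s2, s4}
read 1: {s0, s2}
read 1: {s0}
read 0: {s1}
read 1: {s0, s2}
read 2: {s0, s3}
Final reachable set {s0, s3} has 2 states.

2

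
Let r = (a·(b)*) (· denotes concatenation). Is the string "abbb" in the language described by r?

Split as a·bbb: a matches a and (b)* matches bbb.

yes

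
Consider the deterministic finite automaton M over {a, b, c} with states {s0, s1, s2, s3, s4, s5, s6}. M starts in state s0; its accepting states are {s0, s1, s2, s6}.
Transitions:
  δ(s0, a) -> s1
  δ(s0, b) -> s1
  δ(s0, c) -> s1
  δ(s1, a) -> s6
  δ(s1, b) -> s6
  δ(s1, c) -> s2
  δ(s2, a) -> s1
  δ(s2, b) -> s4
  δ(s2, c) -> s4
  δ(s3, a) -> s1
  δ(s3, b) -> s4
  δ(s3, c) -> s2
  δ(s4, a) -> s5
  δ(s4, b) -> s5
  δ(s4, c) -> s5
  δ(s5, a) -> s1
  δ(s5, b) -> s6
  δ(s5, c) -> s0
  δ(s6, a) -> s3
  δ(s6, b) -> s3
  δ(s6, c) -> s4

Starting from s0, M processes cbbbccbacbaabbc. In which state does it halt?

s5

s0 --c--> s1
s1 --b--> s6
s6 --b--> s3
s3 --b--> s4
s4 --c--> s5
s5 --c--> s0
s0 --b--> s1
s1 --a--> s6
s6 --c--> s4
s4 --b--> s5
s5 --a--> s1
s1 --a--> s6
s6 --b--> s3
s3 --b--> s4
s4 --c--> s5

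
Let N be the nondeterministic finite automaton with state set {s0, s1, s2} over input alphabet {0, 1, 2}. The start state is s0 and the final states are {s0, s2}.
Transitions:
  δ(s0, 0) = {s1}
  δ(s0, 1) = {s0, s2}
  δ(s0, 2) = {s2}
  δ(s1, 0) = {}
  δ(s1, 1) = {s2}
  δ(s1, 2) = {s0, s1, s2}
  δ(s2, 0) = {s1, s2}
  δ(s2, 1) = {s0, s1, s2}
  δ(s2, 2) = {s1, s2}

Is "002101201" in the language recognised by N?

Start: {s0}
read 0: {s1}
read 0: {}
The reachable set is empty and stays empty for the remaining 7 symbols.
Reachable ∩ accepting = {} — empty.

rejected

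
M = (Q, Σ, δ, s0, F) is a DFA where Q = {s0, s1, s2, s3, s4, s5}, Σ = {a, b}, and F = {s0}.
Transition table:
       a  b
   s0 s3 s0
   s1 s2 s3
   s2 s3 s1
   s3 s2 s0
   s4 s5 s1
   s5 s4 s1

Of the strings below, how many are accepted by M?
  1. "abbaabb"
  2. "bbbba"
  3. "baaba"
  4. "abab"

"abbaabb": rejected
"bbbba": rejected
"baaba": rejected
"abab": accepted

1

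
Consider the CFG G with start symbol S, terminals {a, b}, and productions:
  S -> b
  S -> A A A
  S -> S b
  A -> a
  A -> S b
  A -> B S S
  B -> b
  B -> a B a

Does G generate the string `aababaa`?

no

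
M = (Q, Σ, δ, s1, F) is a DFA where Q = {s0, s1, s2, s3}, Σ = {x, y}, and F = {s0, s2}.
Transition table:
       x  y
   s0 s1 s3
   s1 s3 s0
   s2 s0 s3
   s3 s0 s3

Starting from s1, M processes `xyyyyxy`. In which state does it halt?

s3

s1 --x--> s3
s3 --y--> s3
s3 --y--> s3
s3 --y--> s3
s3 --y--> s3
s3 --x--> s0
s0 --y--> s3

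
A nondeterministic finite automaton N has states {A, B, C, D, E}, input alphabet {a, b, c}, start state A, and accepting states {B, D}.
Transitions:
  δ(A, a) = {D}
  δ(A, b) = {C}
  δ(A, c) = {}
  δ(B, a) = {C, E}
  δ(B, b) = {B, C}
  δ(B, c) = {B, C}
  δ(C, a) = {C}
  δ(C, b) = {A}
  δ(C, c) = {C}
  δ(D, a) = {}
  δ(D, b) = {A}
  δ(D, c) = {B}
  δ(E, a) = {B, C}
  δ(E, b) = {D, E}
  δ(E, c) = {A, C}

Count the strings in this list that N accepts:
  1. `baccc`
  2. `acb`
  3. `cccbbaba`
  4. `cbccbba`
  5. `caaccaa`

`baccc`: rejected
`acb`: accepted
`cccbbaba`: rejected
`cbccbba`: rejected
`caaccaa`: rejected

1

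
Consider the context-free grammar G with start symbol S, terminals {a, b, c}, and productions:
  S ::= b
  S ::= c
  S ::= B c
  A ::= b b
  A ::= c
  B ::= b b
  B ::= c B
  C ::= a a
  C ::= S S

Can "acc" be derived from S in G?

no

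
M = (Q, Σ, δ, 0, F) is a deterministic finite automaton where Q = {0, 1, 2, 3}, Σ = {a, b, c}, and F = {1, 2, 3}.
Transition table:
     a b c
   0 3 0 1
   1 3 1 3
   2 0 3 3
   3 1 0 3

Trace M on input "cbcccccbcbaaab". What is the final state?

0 --c--> 1
1 --b--> 1
1 --c--> 3
3 --c--> 3
3 --c--> 3
3 --c--> 3
3 --c--> 3
3 --b--> 0
0 --c--> 1
1 --b--> 1
1 --a--> 3
3 --a--> 1
1 --a--> 3
3 --b--> 0

0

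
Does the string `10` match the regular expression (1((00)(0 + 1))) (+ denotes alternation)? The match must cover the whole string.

no

No split of 10 into u·v has 1 matching u and ((00)(0+1)) matching v.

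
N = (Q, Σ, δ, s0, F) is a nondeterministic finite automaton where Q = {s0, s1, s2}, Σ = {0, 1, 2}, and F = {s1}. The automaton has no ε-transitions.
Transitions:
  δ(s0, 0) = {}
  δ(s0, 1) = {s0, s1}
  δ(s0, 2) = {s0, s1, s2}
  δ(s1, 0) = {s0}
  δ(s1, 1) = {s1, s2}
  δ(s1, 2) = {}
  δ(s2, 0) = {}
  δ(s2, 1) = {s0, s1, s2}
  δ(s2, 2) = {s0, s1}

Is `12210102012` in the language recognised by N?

Start: {s0}
read 1: {s0, s1}
read 2: {s0, s1, s2}
read 2: {s0, s1, s2}
read 1: {s0, s1, s2}
read 0: {s0}
read 1: {s0, s1}
read 0: {s0}
read 2: {s0, s1, s2}
read 0: {s0}
read 1: {s0, s1}
read 2: {s0, s1, s2}
Reachable ∩ accepting = {s1} — nonempty.

accepted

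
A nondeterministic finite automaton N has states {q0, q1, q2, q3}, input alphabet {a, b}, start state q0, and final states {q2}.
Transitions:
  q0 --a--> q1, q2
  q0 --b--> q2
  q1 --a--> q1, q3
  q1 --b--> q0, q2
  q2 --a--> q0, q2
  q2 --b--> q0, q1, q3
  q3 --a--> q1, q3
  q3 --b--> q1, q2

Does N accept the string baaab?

Start: {q0}
read b: {q2}
read a: {q0, q2}
read a: {q0, q1, q2}
read a: {q0, q1, q2, q3}
read b: {q0, q1, q2, q3}
Reachable ∩ accepting = {q2} — nonempty.

accepted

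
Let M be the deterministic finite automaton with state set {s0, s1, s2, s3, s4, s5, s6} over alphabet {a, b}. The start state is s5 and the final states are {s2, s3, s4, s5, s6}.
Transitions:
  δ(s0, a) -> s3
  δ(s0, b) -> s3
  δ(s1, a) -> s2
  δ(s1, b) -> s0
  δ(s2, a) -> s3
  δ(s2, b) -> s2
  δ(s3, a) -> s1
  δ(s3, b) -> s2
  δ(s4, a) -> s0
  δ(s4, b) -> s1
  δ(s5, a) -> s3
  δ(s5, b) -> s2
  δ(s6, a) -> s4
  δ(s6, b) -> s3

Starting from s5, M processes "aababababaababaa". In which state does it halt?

s5 --a--> s3
s3 --a--> s1
s1 --b--> s0
s0 --a--> s3
s3 --b--> s2
s2 --a--> s3
s3 --b--> s2
s2 --a--> s3
s3 --b--> s2
s2 --a--> s3
s3 --a--> s1
s1 --b--> s0
s0 --a--> s3
s3 --b--> s2
s2 --a--> s3
s3 --a--> s1

s1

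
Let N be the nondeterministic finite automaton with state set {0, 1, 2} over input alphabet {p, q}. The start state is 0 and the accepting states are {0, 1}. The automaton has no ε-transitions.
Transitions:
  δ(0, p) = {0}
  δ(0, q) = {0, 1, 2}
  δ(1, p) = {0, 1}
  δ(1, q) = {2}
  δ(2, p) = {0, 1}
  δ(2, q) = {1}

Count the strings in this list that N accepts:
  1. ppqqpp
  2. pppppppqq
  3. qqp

3

ppqqpp: accepted
pppppppqq: accepted
qqp: accepted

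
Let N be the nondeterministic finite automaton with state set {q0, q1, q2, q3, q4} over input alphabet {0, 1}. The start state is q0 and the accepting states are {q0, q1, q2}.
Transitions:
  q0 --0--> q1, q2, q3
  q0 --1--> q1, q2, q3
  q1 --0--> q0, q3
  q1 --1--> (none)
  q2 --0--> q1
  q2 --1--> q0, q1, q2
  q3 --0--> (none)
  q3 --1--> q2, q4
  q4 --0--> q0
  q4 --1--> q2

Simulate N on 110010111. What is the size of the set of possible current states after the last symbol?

Start: {q0}
read 1: {q1, q2, q3}
read 1: {q0, q1, q2, q4}
read 0: {q0, q1, q2, q3}
read 0: {q0, q1, q2, q3}
read 1: {q0, q1, q2, q3, q4}
read 0: {q0, q1, q2, q3}
read 1: {q0, q1, q2, q3, q4}
read 1: {q0, q1, q2, q3, q4}
read 1: {q0, q1, q2, q3, q4}
Final reachable set {q0, q1, q2, q3, q4} has 5 states.

5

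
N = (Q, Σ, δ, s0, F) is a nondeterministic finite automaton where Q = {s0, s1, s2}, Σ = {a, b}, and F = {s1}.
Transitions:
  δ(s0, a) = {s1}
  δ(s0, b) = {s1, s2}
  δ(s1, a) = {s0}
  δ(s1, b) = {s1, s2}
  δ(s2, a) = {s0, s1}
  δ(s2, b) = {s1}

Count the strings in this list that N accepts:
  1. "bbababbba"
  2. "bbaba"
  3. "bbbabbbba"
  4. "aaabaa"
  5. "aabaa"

5

"bbababbba": accepted
"bbaba": accepted
"bbbabbbba": accepted
"aaabaa": accepted
"aabaa": accepted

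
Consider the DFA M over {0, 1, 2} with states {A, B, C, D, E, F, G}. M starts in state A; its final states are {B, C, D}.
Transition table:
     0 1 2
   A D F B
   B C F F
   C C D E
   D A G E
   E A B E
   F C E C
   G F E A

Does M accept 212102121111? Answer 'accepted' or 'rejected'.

A --2--> B
B --1--> F
F --2--> C
C --1--> D
D --0--> A
A --2--> B
B --1--> F
F --2--> C
C --1--> D
D --1--> G
G --1--> E
E --1--> B
End in state B, which is an accepting state.

accepted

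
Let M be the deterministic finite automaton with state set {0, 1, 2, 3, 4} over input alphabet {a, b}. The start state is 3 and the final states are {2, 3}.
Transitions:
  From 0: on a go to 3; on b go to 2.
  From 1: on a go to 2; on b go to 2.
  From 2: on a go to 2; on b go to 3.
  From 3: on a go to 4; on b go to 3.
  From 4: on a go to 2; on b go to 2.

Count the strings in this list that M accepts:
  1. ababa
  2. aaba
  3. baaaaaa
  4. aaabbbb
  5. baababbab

ababa: rejected
aaba: rejected
baaaaaa: accepted
aaabbbb: accepted
baababbab: accepted

3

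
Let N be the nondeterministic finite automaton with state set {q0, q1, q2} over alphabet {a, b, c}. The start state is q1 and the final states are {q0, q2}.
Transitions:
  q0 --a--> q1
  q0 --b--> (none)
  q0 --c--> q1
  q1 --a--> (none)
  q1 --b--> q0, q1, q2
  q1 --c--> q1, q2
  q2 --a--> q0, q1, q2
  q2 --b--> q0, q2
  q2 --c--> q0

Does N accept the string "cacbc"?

accepted

Start: {q1}
read c: {q1, q2}
read a: {q0, q1, q2}
read c: {q0, q1, q2}
read b: {q0, q1, q2}
read c: {q0, q1, q2}
Reachable ∩ accepting = {q0, q2} — nonempty.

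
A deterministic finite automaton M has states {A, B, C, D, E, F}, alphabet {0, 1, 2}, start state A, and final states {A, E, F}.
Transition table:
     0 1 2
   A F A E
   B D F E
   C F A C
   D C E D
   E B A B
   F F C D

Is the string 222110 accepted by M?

accepted

A --2--> E
E --2--> B
B --2--> E
E --1--> A
A --1--> A
A --0--> F
End in state F, which is an accepting state.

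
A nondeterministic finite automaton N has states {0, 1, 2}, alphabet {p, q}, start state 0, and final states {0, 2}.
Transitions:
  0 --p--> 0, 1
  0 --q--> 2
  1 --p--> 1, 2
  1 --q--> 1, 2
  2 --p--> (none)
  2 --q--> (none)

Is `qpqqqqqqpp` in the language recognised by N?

rejected

Start: {0}
read q: {2}
read p: {}
The reachable set is empty and stays empty for the remaining 8 symbols.
Reachable ∩ accepting = {} — empty.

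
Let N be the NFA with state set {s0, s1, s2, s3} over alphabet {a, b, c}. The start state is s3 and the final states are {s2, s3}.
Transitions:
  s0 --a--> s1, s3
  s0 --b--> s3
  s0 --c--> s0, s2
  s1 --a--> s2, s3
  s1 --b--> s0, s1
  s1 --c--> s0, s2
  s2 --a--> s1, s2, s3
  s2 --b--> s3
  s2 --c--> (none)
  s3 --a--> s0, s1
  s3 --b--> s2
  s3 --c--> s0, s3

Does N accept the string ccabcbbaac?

accepted

Start: {s3}
read c: {s0, s3}
read c: {s0, s2, s3}
read a: {s0, s1, s2, s3}
read b: {s0, s1, s2, s3}
read c: {s0, s2, s3}
read b: {s2, s3}
read b: {s2, s3}
read a: {s0, s1, s2, s3}
read a: {s0, s1, s2, s3}
read c: {s0, s2, s3}
Reachable ∩ accepting = {s2, s3} — nonempty.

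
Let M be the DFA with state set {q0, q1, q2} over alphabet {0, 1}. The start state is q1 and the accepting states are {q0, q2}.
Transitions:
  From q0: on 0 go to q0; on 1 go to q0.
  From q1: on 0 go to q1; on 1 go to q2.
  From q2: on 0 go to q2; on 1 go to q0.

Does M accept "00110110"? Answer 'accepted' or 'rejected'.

q1 --0--> q1
q1 --0--> q1
q1 --1--> q2
q2 --1--> q0
q0 --0--> q0
q0 --1--> q0
q0 --1--> q0
q0 --0--> q0
End in state q0, which is an accepting state.

accepted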